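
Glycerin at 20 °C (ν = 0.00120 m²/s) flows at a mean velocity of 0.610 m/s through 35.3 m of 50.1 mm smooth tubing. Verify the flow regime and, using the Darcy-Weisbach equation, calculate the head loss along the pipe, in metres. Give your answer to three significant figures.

Re = VD/ν = 0.610·0.05010/0.00120 = 25.5 → laminar (Re < 2300)
f = 64/Re = 2.513
h_f = f(L/D)V²/(2g) = 2.513·(35.3/0.05010)·0.610²/(2·9.81) = 33.58 m

h_f ≈ 33.6 m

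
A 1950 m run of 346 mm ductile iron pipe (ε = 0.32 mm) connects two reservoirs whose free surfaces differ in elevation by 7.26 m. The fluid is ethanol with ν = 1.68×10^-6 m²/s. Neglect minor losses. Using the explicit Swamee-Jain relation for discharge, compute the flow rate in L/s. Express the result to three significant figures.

Q ≈ 104 L/s

Swamee-Jain (Type II): Q = -0.965·√(gD⁵h_f/L)·ln[ε/(3.7D) + √(3.17ν²L/(gD³h_f))]
√(gD⁵h_f/L) = √(9.81·0.346⁵·7.26/1950) = 0.01346
ε/(3.7D) = 2.50×10^-4; √(3.17ν²L/(gD³h_f)) = 7.69×10^-5
Q = -0.965·0.01346·ln(3.269×10^-4) = 0.1042 m³/s
Check: V = 1.11 m/s, Re = 2.28×10^5, f = 0.02072, h_f = 7.32 m ≈ 7.26 m ✓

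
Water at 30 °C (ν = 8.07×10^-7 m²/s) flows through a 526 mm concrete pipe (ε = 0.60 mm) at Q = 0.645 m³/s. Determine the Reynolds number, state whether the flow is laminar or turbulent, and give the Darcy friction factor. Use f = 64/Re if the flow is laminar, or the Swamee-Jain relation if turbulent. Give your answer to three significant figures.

Re ≈ 1.93×10^6; turbulent; f ≈ 0.0205

V = 4Q/(πD²) = 2.968 m/s
Re = VD/ν = 2.968·0.526/8.07×10^-7 = 1.93×10^6
Re > 4000 → turbulent; ε/D = 0.00114
Swamee-Jain: f = 0.02048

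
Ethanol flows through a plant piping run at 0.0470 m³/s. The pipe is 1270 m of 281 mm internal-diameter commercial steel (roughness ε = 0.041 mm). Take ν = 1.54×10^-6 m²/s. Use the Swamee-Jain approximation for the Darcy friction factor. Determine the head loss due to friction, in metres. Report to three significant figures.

V = 4Q/(πD²) = 4·0.0470/(π·0.281²) = 0.7579 m/s
Re = VD/ν = 0.7579·0.281/1.54×10^-6 = 1.38×10^5 → turbulent
ε/D = 0.041/281 = 1.46×10^-4
Swamee-Jain: f = 0.01771
h_f = f(L/D)V²/(2g) = 0.01771·(1270/0.281)·0.7579²/(2·9.81) = 2.344 m

h_f ≈ 2.34 m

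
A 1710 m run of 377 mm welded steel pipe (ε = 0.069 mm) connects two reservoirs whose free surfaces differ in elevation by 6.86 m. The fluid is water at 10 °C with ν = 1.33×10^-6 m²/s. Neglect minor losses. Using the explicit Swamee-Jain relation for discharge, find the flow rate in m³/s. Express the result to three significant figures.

Swamee-Jain (Type II): Q = -0.965·√(gD⁵h_f/L)·ln[ε/(3.7D) + √(3.17ν²L/(gD³h_f))]
√(gD⁵h_f/L) = √(9.81·0.377⁵·6.86/1710) = 0.01731
ε/(3.7D) = 4.95×10^-5; √(3.17ν²L/(gD³h_f)) = 5.16×10^-5
Q = -0.965·0.01731·ln(1.010×10^-4) = 0.1537 m³/s
Check: V = 1.38 m/s, Re = 3.90×10^5, f = 0.01572, h_f = 6.89 m ≈ 6.86 m ✓

Q ≈ 0.154 m³/s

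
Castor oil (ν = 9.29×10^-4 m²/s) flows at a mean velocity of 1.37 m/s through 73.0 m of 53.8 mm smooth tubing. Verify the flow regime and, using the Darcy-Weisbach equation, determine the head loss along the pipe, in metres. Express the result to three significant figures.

Re = VD/ν = 1.37·0.05380/9.29×10^-4 = 79.3 → laminar (Re < 2300)
f = 64/Re = 0.8067
h_f = f(L/D)V²/(2g) = 0.8067·(73.0/0.05380)·1.37²/(2·9.81) = 104.7 m

h_f ≈ 105 m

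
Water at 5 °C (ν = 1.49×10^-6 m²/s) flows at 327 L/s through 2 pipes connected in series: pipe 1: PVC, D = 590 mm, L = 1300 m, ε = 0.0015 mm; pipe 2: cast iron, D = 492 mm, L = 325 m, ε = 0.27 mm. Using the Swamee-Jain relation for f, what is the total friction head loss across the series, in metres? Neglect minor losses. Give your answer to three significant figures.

Pipe 1: V = 1.196 m/s, Re = 4.74×10^5, ε/D = 2.54×10^-6, f = 0.01326, h_1 = f(L/D)V²/2g = 2.130 m
Pipe 2: V = 1.720 m/s, Re = 5.68×10^5, ε/D = 5.49×10^-4, f = 0.01797, h_2 = f(L/D)V²/2g = 1.790 m
Series → Q common, losses add: H = Σh = 3.920 m

H ≈ 3.92 m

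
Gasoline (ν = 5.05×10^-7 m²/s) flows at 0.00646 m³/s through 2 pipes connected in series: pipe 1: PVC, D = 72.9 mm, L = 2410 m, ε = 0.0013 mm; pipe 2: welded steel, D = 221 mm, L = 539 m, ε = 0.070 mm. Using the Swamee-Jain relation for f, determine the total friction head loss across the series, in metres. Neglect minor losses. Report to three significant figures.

H ≈ 62.1 m

Pipe 1: V = 1.548 m/s, Re = 2.23×10^5, ε/D = 1.78×10^-5, f = 0.01538, h_1 = f(L/D)V²/2g = 62.06 m
Pipe 2: V = 0.1684 m/s, Re = 7.37×10^4, ε/D = 3.17×10^-4, f = 0.02054, h_2 = f(L/D)V²/2g = 0.07241 m
Series → Q common, losses add: H = Σh = 62.14 m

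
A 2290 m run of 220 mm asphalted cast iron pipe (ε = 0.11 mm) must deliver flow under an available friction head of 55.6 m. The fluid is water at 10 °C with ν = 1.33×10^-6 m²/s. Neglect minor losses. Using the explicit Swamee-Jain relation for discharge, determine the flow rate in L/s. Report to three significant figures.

Q ≈ 92.1 L/s

Swamee-Jain (Type II): Q = -0.965·√(gD⁵h_f/L)·ln[ε/(3.7D) + √(3.17ν²L/(gD³h_f))]
√(gD⁵h_f/L) = √(9.81·0.220⁵·55.6/2290) = 0.01108
ε/(3.7D) = 1.35×10^-4; √(3.17ν²L/(gD³h_f)) = 4.70×10^-5
Q = -0.965·0.01108·ln(1.822×10^-4) = 0.09206 m³/s
Check: V = 2.42 m/s, Re = 4.01×10^5, f = 0.01799, h_f = 56.0 m ≈ 55.6 m ✓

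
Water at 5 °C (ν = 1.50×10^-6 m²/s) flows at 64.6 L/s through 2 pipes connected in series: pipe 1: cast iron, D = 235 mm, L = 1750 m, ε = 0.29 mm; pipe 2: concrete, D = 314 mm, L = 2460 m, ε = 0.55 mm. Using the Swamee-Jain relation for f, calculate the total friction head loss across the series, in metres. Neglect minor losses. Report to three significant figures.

Pipe 1: V = 1.489 m/s, Re = 2.33×10^5, ε/D = 0.00123, f = 0.02190, h_1 = f(L/D)V²/2g = 18.44 m
Pipe 2: V = 0.8342 m/s, Re = 1.75×10^5, ε/D = 0.00175, f = 0.02390, h_2 = f(L/D)V²/2g = 6.642 m
Series → Q common, losses add: H = Σh = 25.08 m

H ≈ 25.1 m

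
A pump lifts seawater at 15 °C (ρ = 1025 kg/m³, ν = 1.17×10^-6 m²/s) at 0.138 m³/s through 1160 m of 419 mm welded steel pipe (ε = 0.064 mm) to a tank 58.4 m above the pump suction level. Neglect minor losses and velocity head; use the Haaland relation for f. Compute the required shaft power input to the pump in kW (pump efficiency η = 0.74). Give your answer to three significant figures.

V = 4Q/(πD²) = 1.001 m/s; Re = 3.58×10^5; ε/D = 1.53×10^-4; f = 0.01535
h_f = f(L/D)V²/2g = 2.170 m
Total head H = z + h_f = 58.4 + 2.170 = 60.57 m
P_hyd = ρgQH = 1025·9.81·0.138·60.57 = 84.05 kW
P_shaft = P_hyd/η = 84.05/0.74 = 113.6 kW

P_shaft ≈ 114 kW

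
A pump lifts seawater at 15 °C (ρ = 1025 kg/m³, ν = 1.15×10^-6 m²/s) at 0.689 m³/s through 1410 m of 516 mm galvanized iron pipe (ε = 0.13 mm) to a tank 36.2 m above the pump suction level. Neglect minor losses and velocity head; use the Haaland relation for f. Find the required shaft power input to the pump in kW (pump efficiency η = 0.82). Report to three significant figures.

V = 4Q/(πD²) = 3.295 m/s; Re = 1.48×10^6; ε/D = 2.52×10^-4; f = 0.01493
h_f = f(L/D)V²/2g = 22.57 m
Total head H = z + h_f = 36.2 + 22.57 = 58.77 m
P_hyd = ρgQH = 1025·9.81·0.689·58.77 = 407.2 kW
P_shaft = P_hyd/η = 407.2/0.82 = 496.5 kW

P_shaft ≈ 497 kW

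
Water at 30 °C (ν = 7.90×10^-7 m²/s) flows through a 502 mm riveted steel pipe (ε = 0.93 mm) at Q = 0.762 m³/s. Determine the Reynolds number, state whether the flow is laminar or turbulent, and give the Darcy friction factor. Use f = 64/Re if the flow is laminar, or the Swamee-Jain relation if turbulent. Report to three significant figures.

Re ≈ 2.45×10^6; turbulent; f ≈ 0.0231

V = 4Q/(πD²) = 3.850 m/s
Re = VD/ν = 3.850·0.502/7.90×10^-7 = 2.45×10^6
Re > 4000 → turbulent; ε/D = 0.00185
Swamee-Jain: f = 0.02307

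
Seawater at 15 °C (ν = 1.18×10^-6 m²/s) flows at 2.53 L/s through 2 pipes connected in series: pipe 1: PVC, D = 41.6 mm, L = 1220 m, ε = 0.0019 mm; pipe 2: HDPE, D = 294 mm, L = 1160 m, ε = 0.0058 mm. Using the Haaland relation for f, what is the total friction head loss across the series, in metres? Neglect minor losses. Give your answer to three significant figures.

H ≈ 102 m

Pipe 1: V = 1.861 m/s, Re = 6.56×10^4, ε/D = 4.57×10^-5, f = 0.01964, h_1 = f(L/D)V²/2g = 101.7 m
Pipe 2: V = 0.03727 m/s, Re = 9290, ε/D = 1.97×10^-5, f = 0.03154, h_2 = f(L/D)V²/2g = 0.008810 m
Series → Q common, losses add: H = Σh = 101.8 m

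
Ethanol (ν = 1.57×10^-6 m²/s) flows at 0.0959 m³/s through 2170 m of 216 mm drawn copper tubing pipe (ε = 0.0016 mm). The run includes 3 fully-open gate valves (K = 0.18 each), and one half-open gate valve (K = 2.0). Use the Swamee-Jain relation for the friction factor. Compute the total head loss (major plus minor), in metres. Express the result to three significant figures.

H_L ≈ 50.0 m

V = 4Q/(πD²) = 2.617 m/s; V²/2g = 0.3491 m
Re = 3.60×10^5, ε/D = 7.41×10^-6 → f = 0.01399 (Swamee-Jain)
Major: h_f = f(L/D)·V²/2g = 0.01399·10046·0.3491 = 49.07 m
Minor: ΣK = 2.54; h_m = ΣK·V²/2g = 0.8867 m
Total H_L = 49.07 + 0.8867 = 49.96 m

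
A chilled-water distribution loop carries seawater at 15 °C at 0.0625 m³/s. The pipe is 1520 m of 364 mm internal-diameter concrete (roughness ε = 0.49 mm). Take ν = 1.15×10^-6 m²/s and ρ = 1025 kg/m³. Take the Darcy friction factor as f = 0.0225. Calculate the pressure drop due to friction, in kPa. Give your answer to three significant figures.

Δp ≈ 17.4 kPa

V = 4Q/(πD²) = 4·0.0625/(π·0.364²) = 0.6006 m/s
h_f = f(L/D)V²/(2g) = 0.02250·(1520/0.364)·0.6006²/(2·9.81) = 1.727 m
Δp = ρg·h_f = 1025·9.81·1.727 = 17.37 kPa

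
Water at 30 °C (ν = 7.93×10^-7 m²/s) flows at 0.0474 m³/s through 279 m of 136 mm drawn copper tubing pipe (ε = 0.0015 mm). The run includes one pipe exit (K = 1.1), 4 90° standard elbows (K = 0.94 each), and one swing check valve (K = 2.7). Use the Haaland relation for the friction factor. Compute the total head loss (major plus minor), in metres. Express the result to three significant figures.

V = 4Q/(πD²) = 3.263 m/s; V²/2g = 0.5427 m
Re = 5.60×10^5, ε/D = 1.10×10^-5 → f = 0.01294 (Haaland)
Major: h_f = f(L/D)·V²/2g = 0.01294·2051·0.5427 = 14.41 m
Minor: ΣK = 7.56; h_m = ΣK·V²/2g = 4.102 m
Total H_L = 14.41 + 4.102 = 18.51 m

H_L ≈ 18.5 m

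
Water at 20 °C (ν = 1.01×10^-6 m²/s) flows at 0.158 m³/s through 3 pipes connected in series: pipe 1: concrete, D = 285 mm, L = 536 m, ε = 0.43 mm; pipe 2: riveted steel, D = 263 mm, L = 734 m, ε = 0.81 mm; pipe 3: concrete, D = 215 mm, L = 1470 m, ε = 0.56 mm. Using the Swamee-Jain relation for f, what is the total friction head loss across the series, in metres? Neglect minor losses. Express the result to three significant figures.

Pipe 1: V = 2.477 m/s, Re = 6.99×10^5, ε/D = 0.00151, f = 0.02218, h_1 = f(L/D)V²/2g = 13.04 m
Pipe 2: V = 2.908 m/s, Re = 7.57×10^5, ε/D = 0.00308, f = 0.02662, h_2 = f(L/D)V²/2g = 32.03 m
Pipe 3: V = 4.352 m/s, Re = 9.26×10^5, ε/D = 0.00260, f = 0.02539, h_3 = f(L/D)V²/2g = 167.6 m
Series → Q common, losses add: H = Σh = 212.7 m

H ≈ 213 m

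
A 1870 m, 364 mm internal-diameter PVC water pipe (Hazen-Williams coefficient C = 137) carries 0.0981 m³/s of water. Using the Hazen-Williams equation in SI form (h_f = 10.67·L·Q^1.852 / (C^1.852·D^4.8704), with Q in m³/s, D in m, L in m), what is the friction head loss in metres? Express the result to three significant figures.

h_f ≈ 4.10 m

h_f = 10.67·1870·0.0981^1.852 / (137^1.852·0.364^4.8704) = 4.102 m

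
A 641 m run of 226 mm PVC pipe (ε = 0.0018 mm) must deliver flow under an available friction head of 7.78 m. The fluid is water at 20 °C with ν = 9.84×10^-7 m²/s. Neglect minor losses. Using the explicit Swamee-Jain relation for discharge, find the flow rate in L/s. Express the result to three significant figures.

Q ≈ 80.2 L/s

Swamee-Jain (Type II): Q = -0.965·√(gD⁵h_f/L)·ln[ε/(3.7D) + √(3.17ν²L/(gD³h_f))]
√(gD⁵h_f/L) = √(9.81·0.226⁵·7.78/641) = 0.008379
ε/(3.7D) = 2.15×10^-6; √(3.17ν²L/(gD³h_f)) = 4.73×10^-5
Q = -0.965·0.008379·ln(4.941×10^-5) = 0.08017 m³/s
Check: V = 2.00 m/s, Re = 4.59×10^5, f = 0.01342, h_f = 7.75 m ≈ 7.78 m ✓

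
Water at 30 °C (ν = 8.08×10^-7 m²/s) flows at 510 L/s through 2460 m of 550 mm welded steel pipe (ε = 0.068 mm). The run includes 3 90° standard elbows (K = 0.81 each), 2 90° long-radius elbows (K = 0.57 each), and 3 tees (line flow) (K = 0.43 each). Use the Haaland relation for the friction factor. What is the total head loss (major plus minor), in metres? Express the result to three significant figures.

H_L ≈ 15.2 m

V = 4Q/(πD²) = 2.147 m/s; V²/2g = 0.2349 m
Re = 1.46×10^6, ε/D = 1.24×10^-4 → f = 0.01334 (Haaland)
Major: h_f = f(L/D)·V²/2g = 0.01334·4473·0.2349 = 14.01 m
Minor: ΣK = 4.86; h_m = ΣK·V²/2g = 1.141 m
Total H_L = 14.01 + 1.141 = 15.15 m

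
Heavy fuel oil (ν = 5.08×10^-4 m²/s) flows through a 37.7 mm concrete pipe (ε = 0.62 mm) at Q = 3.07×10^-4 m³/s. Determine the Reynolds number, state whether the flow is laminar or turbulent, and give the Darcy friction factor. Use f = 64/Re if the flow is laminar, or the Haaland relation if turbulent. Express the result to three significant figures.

V = 4Q/(πD²) = 0.2750 m/s
Re = VD/ν = 0.2750·0.0377/5.08×10^-4 = 20.4
Re < 2300 → laminar → f = 64/Re = 3.136

Re ≈ 20.4; laminar; f = 64/Re ≈ 3.14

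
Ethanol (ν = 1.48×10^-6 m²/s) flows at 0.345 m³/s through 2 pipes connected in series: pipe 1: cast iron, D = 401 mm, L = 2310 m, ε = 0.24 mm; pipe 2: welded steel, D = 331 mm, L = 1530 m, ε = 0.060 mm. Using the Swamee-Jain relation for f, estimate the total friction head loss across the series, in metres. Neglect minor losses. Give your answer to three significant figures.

H ≈ 95.2 m

Pipe 1: V = 2.732 m/s, Re = 7.40×10^5, ε/D = 5.99×10^-4, f = 0.01809, h_1 = f(L/D)V²/2g = 39.64 m
Pipe 2: V = 4.009 m/s, Re = 8.97×10^5, ε/D = 1.81×10^-4, f = 0.01466, h_2 = f(L/D)V²/2g = 55.52 m
Series → Q common, losses add: H = Σh = 95.16 m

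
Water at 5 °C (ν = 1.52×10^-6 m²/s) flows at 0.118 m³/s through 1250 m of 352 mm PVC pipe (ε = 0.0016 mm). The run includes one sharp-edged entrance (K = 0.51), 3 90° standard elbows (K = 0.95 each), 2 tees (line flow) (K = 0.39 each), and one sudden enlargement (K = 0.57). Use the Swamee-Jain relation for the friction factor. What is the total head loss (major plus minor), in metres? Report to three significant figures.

H_L ≈ 4.24 m

V = 4Q/(πD²) = 1.213 m/s; V²/2g = 0.07494 m
Re = 2.81×10^5, ε/D = 4.55×10^-6 → f = 0.01461 (Swamee-Jain)
Major: h_f = f(L/D)·V²/2g = 0.01461·3551·0.07494 = 3.887 m
Minor: ΣK = 4.71; h_m = ΣK·V²/2g = 0.3530 m
Total H_L = 3.887 + 0.3530 = 4.240 m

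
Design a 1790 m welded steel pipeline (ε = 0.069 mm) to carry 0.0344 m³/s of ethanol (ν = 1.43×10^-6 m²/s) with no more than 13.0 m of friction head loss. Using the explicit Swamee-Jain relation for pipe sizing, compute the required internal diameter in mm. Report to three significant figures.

Swamee-Jain (Type III): D = 0.66·[ε^1.25·(LQ²/(gh_f))^4.75 + ν·Q^9.4·(L/(gh_f))^5.2]^0.04
LQ²/(gh_f) = 0.01661; L/(gh_f) = 14.04
Term 1 = ε^1.25·(…)^4.75 = 2.21×10^-14; Term 2 = ν·Q^9.4·(…)^5.2 = 2.32×10^-14
D = 0.66·(2.21×10^-14 + 2.32×10^-14)^0.04 = 0.1931 m = 193 mm
Check: V = 1.17 m/s, Re = 1.59×10^5, f = 0.01861, h_f = 12.1 m ≈ 13.0 m ✓

D ≈ 193 mm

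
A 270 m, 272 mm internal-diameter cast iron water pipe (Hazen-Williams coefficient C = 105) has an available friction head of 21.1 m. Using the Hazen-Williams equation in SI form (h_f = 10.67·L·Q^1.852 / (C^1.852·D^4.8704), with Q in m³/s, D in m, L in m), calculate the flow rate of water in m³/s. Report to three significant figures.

Rearranging: Q = [h_f·C^1.852·D^4.8704 / (10.67·L)]^(1/1.852)
Q = [21.1·105^1.852·0.272^4.8704 / (10.67·270)]^0.540 = 0.2406 m³/s

Q ≈ 0.241 m³/s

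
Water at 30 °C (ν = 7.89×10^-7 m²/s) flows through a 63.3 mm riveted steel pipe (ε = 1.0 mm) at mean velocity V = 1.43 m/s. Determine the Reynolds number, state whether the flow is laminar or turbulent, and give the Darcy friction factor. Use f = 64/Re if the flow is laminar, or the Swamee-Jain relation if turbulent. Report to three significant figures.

Re = VD/ν = 1.430·0.0633/7.89×10^-7 = 1.15×10^5
Re > 4000 → turbulent; ε/D = 0.0158
Swamee-Jain: f = 0.04513

Re ≈ 1.15×10^5; turbulent; f ≈ 0.0451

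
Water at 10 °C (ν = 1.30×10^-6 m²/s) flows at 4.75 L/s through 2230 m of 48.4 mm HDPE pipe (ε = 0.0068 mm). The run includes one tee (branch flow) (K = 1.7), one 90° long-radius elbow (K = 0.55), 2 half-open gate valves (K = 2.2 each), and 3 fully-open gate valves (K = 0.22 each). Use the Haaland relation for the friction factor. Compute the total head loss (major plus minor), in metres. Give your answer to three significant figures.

H_L ≈ 293 m

V = 4Q/(πD²) = 2.582 m/s; V²/2g = 0.3397 m
Re = 9.61×10^4, ε/D = 1.40×10^-4 → f = 0.01859 (Haaland)
Major: h_f = f(L/D)·V²/2g = 0.01859·46074·0.3397 = 291.0 m
Minor: ΣK = 7.31; h_m = ΣK·V²/2g = 2.483 m
Total H_L = 291.0 + 2.483 = 293.4 m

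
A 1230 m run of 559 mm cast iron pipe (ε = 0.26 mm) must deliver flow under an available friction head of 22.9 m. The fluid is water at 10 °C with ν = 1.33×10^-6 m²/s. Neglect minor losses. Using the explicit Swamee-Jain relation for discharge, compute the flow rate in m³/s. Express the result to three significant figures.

Q ≈ 0.856 m³/s

Swamee-Jain (Type II): Q = -0.965·√(gD⁵h_f/L)·ln[ε/(3.7D) + √(3.17ν²L/(gD³h_f))]
√(gD⁵h_f/L) = √(9.81·0.559⁵·22.9/1230) = 0.09985
ε/(3.7D) = 1.26×10^-4; √(3.17ν²L/(gD³h_f)) = 1.33×10^-5
Q = -0.965·0.09985·ln(1.390×10^-4) = 0.8557 m³/s
Check: V = 3.49 m/s, Re = 1.47×10^6, f = 0.01688, h_f = 23.0 m ≈ 22.9 m ✓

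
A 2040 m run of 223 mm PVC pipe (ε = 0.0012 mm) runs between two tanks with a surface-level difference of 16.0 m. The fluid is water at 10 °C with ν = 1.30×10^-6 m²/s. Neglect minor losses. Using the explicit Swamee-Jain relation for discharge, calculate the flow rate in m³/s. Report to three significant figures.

Swamee-Jain (Type II): Q = -0.965·√(gD⁵h_f/L)·ln[ε/(3.7D) + √(3.17ν²L/(gD³h_f))]
√(gD⁵h_f/L) = √(9.81·0.223⁵·16.0/2040) = 0.006514
ε/(3.7D) = 1.45×10^-6; √(3.17ν²L/(gD³h_f)) = 7.92×10^-5
Q = -0.965·0.006514·ln(8.069×10^-5) = 0.05924 m³/s
Check: V = 1.52 m/s, Re = 2.60×10^5, f = 0.01482, h_f = 15.9 m ≈ 16.0 m ✓

Q ≈ 0.0592 m³/s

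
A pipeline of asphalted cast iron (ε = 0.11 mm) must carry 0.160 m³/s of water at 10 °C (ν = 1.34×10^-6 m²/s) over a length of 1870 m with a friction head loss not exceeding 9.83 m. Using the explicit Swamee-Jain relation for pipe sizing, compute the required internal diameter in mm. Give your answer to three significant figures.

D ≈ 373 mm

Swamee-Jain (Type III): D = 0.66·[ε^1.25·(LQ²/(gh_f))^4.75 + ν·Q^9.4·(L/(gh_f))^5.2]^0.04
LQ²/(gh_f) = 0.4964; L/(gh_f) = 19.39
Term 1 = ε^1.25·(…)^4.75 = 4.05×10^-7; Term 2 = ν·Q^9.4·(…)^5.2 = 2.20×10^-7
D = 0.66·(4.05×10^-7 + 2.20×10^-7)^0.04 = 0.3727 m = 373 mm
Check: V = 1.47 m/s, Re = 4.08×10^5, f = 0.01658, h_f = 9.12 m ≈ 9.83 m ✓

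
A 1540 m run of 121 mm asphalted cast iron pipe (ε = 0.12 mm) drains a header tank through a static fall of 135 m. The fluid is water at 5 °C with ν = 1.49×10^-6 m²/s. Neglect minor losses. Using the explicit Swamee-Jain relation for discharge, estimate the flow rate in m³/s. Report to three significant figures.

Swamee-Jain (Type II): Q = -0.965·√(gD⁵h_f/L)·ln[ε/(3.7D) + √(3.17ν²L/(gD³h_f))]
√(gD⁵h_f/L) = √(9.81·0.121⁵·135/1540) = 0.004723
ε/(3.7D) = 2.68×10^-4; √(3.17ν²L/(gD³h_f)) = 6.80×10^-5
Q = -0.965·0.004723·ln(3.360×10^-4) = 0.03645 m³/s
Check: V = 3.17 m/s, Re = 2.57×10^5, f = 0.02086, h_f = 136 m ≈ 135 m ✓

Q ≈ 0.0365 m³/s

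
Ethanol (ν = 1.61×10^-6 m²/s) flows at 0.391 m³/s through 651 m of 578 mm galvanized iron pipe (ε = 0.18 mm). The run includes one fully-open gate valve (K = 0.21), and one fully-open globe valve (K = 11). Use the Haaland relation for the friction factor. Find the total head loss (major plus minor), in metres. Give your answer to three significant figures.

V = 4Q/(πD²) = 1.490 m/s; V²/2g = 0.1132 m
Re = 5.35×10^5, ε/D = 3.11×10^-4 → f = 0.01618 (Haaland)
Major: h_f = f(L/D)·V²/2g = 0.01618·1126·0.1132 = 2.062 m
Minor: ΣK = 11.2; h_m = ΣK·V²/2g = 1.269 m
Total H_L = 2.062 + 1.269 = 3.331 m

H_L ≈ 3.33 m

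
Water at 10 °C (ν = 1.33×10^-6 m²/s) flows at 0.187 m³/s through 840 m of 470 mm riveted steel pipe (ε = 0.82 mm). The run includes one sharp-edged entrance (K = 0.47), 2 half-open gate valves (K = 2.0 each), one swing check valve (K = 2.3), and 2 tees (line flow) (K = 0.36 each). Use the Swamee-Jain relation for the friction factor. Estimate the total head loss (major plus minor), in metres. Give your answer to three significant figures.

H_L ≈ 2.90 m

V = 4Q/(πD²) = 1.078 m/s; V²/2g = 0.05921 m
Re = 3.81×10^5, ε/D = 0.00174 → f = 0.02325 (Swamee-Jain)
Major: h_f = f(L/D)·V²/2g = 0.02325·1787·0.05921 = 2.461 m
Minor: ΣK = 7.49; h_m = ΣK·V²/2g = 0.4435 m
Total H_L = 2.461 + 0.4435 = 2.904 m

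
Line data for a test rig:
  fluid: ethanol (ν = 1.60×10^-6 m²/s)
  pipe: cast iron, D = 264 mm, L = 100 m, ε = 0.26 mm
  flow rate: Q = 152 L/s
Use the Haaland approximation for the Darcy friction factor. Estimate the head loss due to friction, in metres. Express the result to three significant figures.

h_f ≈ 3.00 m

V = 4Q/(πD²) = 4·0.152/(π·0.264²) = 2.777 m/s
Re = VD/ν = 2.777·0.264/1.60×10^-6 = 4.58×10^5 → turbulent
ε/D = 0.26/264 = 9.85×10^-4
Haaland: f = 0.02018
h_f = f(L/D)V²/(2g) = 0.02018·(100/0.264)·2.777²/(2·9.81) = 3.003 m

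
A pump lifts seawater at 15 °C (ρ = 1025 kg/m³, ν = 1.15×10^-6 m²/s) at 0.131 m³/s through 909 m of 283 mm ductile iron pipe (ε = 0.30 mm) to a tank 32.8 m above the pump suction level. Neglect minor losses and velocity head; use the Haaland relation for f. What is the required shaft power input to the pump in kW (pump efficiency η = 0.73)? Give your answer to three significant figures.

V = 4Q/(πD²) = 2.083 m/s; Re = 5.13×10^5; ε/D = 0.00106; f = 0.02045
h_f = f(L/D)V²/2g = 14.52 m
Total head H = z + h_f = 32.8 + 14.52 = 47.32 m
P_hyd = ρgQH = 1025·9.81·0.131·47.32 = 62.33 kW
P_shaft = P_hyd/η = 62.33/0.73 = 85.38 kW

P_shaft ≈ 85.4 kW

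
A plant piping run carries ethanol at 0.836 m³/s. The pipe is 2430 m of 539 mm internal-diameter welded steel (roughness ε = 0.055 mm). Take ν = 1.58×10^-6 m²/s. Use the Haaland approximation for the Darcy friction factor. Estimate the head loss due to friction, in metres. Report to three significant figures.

V = 4Q/(πD²) = 4·0.836/(π·0.539²) = 3.664 m/s
Re = VD/ν = 3.664·0.539/1.58×10^-6 = 1.25×10^6 → turbulent
ε/D = 0.055/539 = 1.02×10^-4
Haaland: f = 0.01314
h_f = f(L/D)V²/(2g) = 0.01314·(2430/0.539)·3.664²/(2·9.81) = 40.52 m

h_f ≈ 40.5 m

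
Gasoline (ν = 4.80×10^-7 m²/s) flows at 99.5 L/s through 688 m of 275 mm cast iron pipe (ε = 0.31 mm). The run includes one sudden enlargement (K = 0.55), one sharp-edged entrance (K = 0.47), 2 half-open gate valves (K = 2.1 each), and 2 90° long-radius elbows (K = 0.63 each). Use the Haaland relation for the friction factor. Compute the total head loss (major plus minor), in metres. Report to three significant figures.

H_L ≈ 8.27 m

V = 4Q/(πD²) = 1.675 m/s; V²/2g = 0.1430 m
Re = 9.60×10^5, ε/D = 0.00113 → f = 0.02052 (Haaland)
Major: h_f = f(L/D)·V²/2g = 0.02052·2502·0.1430 = 7.341 m
Minor: ΣK = 6.48; h_m = ΣK·V²/2g = 0.9269 m
Total H_L = 7.341 + 0.9269 = 8.268 m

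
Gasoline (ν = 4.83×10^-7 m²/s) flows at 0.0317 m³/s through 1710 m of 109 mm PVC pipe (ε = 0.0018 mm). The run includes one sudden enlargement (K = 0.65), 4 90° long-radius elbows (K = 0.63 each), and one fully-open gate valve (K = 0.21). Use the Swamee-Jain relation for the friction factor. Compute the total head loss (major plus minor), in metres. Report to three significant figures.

H_L ≈ 117 m

V = 4Q/(πD²) = 3.397 m/s; V²/2g = 0.5882 m
Re = 7.67×10^5, ε/D = 1.65×10^-5 → f = 0.01248 (Swamee-Jain)
Major: h_f = f(L/D)·V²/2g = 0.01248·15688·0.5882 = 115.2 m
Minor: ΣK = 3.38; h_m = ΣK·V²/2g = 1.988 m
Total H_L = 115.2 + 1.988 = 117.2 m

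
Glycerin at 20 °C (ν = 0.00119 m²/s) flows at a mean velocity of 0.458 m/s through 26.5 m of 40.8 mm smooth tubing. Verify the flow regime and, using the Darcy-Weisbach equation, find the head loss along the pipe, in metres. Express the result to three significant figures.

Re = VD/ν = 0.458·0.04080/0.00119 = 15.7 → laminar (Re < 2300)
f = 64/Re = 4.076
h_f = f(L/D)V²/(2g) = 4.076·(26.5/0.04080)·0.458²/(2·9.81) = 28.30 m

h_f ≈ 28.3 m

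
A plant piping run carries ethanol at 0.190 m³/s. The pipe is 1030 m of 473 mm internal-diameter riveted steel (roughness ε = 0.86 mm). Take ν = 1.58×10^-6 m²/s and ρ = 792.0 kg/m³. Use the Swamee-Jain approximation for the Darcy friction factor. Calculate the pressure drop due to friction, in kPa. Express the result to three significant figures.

V = 4Q/(πD²) = 4·0.190/(π·0.473²) = 1.081 m/s
Re = VD/ν = 1.081·0.473/1.58×10^-6 = 3.24×10^5 → turbulent
ε/D = 0.86/473 = 0.00182
Swamee-Jain: f = 0.02358
h_f = f(L/D)V²/(2g) = 0.02358·(1030/0.473)·1.081²/(2·9.81) = 3.060 m
Δp = ρg·h_f = 792.0·9.81·3.060 = 23.77 kPa

Δp ≈ 23.8 kPa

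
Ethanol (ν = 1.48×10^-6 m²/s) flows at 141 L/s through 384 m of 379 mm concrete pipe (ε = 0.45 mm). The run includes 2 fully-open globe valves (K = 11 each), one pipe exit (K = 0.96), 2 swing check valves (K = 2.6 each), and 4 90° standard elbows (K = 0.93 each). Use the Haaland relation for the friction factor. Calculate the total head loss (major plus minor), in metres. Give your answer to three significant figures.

H_L ≈ 4.25 m

V = 4Q/(πD²) = 1.250 m/s; V²/2g = 0.07962 m
Re = 3.20×10^5, ε/D = 0.00119 → f = 0.02123 (Haaland)
Major: h_f = f(L/D)·V²/2g = 0.02123·1013·0.07962 = 1.713 m
Minor: ΣK = 31.9; h_m = ΣK·V²/2g = 2.538 m
Total H_L = 1.713 + 2.538 = 4.251 m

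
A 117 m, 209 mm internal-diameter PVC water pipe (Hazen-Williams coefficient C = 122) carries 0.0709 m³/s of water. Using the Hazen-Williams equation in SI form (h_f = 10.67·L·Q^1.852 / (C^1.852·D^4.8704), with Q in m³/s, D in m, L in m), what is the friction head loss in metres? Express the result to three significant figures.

h_f = 10.67·117·0.0709^1.852 / (122^1.852·0.209^4.8704) = 2.600 m

h_f ≈ 2.60 m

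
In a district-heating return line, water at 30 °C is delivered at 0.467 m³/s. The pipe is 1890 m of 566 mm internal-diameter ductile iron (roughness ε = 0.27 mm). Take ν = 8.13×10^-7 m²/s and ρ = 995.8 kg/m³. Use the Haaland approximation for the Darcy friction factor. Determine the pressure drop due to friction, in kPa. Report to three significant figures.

V = 4Q/(πD²) = 4·0.467/(π·0.566²) = 1.856 m/s
Re = VD/ν = 1.856·0.566/8.13×10^-7 = 1.29×10^6 → turbulent
ε/D = 0.27/566 = 4.77×10^-4
Haaland: f = 0.01691
h_f = f(L/D)V²/(2g) = 0.01691·(1890/0.566)·1.856²/(2·9.81) = 9.917 m
Δp = ρg·h_f = 995.8·9.81·9.917 = 96.87 kPa

Δp ≈ 96.9 kPa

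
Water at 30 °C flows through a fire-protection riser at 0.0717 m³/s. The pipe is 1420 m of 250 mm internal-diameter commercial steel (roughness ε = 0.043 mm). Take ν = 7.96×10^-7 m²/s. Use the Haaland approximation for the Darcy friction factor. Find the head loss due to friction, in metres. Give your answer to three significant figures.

h_f ≈ 9.35 m

V = 4Q/(πD²) = 4·0.0717/(π·0.250²) = 1.461 m/s
Re = VD/ν = 1.461·0.250/7.96×10^-7 = 4.59×10^5 → turbulent
ε/D = 0.043/250 = 1.72×10^-4
Haaland: f = 0.01514
h_f = f(L/D)V²/(2g) = 0.01514·(1420/0.250)·1.461²/(2·9.81) = 9.352 m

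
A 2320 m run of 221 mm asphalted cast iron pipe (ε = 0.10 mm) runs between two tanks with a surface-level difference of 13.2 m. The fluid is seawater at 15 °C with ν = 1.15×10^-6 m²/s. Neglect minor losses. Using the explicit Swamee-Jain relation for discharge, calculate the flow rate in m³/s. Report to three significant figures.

Q ≈ 0.0444 m³/s

Swamee-Jain (Type II): Q = -0.965·√(gD⁵h_f/L)·ln[ε/(3.7D) + √(3.17ν²L/(gD³h_f))]
√(gD⁵h_f/L) = √(9.81·0.221⁵·13.2/2320) = 0.005424
ε/(3.7D) = 1.22×10^-4; √(3.17ν²L/(gD³h_f)) = 8.34×10^-5
Q = -0.965·0.005424·ln(2.057×10^-4) = 0.04444 m³/s
Check: V = 1.16 m/s, Re = 2.23×10^5, f = 0.01850, h_f = 13.3 m ≈ 13.2 m ✓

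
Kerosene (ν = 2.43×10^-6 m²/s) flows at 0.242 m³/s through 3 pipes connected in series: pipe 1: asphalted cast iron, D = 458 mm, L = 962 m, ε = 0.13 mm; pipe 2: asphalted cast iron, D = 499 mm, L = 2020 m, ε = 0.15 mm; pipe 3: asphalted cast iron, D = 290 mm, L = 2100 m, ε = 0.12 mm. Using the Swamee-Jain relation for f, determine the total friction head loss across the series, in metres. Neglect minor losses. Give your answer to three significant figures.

H ≈ 95.4 m

Pipe 1: V = 1.469 m/s, Re = 2.77×10^5, ε/D = 2.84×10^-4, f = 0.01708, h_1 = f(L/D)V²/2g = 3.945 m
Pipe 2: V = 1.237 m/s, Re = 2.54×10^5, ε/D = 3.01×10^-4, f = 0.01734, h_2 = f(L/D)V²/2g = 5.479 m
Pipe 3: V = 3.664 m/s, Re = 4.37×10^5, ε/D = 4.14×10^-4, f = 0.01735, h_3 = f(L/D)V²/2g = 85.95 m
Series → Q common, losses add: H = Σh = 95.38 m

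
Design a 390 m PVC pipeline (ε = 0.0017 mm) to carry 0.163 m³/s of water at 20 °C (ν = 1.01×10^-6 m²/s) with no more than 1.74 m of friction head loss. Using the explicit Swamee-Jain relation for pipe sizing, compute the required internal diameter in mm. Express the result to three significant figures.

Swamee-Jain (Type III): D = 0.66·[ε^1.25·(LQ²/(gh_f))^4.75 + ν·Q^9.4·(L/(gh_f))^5.2]^0.04
LQ²/(gh_f) = 0.6070; L/(gh_f) = 22.85
Term 1 = ε^1.25·(…)^4.75 = 5.73×10^-9; Term 2 = ν·Q^9.4·(…)^5.2 = 4.62×10^-7
D = 0.66·(5.73×10^-9 + 4.62×10^-7)^0.04 = 0.3684 m = 368 mm
Check: V = 1.53 m/s, Re = 5.58×10^5, f = 0.01292, h_f = 1.63 m ≈ 1.74 m ✓

D ≈ 368 mm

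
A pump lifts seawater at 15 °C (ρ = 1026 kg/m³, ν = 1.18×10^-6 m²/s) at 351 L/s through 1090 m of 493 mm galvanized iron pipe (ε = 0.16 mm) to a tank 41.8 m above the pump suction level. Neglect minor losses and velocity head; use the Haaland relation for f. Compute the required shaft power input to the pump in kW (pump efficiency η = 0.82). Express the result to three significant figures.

P_shaft ≈ 206 kW

V = 4Q/(πD²) = 1.839 m/s; Re = 7.68×10^5; ε/D = 3.25×10^-4; f = 0.01599
h_f = f(L/D)V²/2g = 6.091 m
Total head H = z + h_f = 41.8 + 6.091 = 47.89 m
P_hyd = ρgQH = 1026·9.81·0.351·47.89 = 169.2 kW
P_shaft = P_hyd/η = 169.2/0.82 = 206.3 kW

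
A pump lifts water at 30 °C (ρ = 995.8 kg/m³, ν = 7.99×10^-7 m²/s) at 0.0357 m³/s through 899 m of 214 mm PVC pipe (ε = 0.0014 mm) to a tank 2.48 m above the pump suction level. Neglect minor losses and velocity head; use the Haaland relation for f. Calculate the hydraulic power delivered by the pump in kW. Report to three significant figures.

V = 4Q/(πD²) = 0.9925 m/s; Re = 2.66×10^5; ε/D = 6.54×10^-6; f = 0.01472
h_f = f(L/D)V²/2g = 3.105 m
Total head H = z + h_f = 2.48 + 3.105 = 5.585 m
P_hyd = ρgQH = 995.8·9.81·0.0357·5.585 = 1.948 kW

P_hyd ≈ 1.95 kW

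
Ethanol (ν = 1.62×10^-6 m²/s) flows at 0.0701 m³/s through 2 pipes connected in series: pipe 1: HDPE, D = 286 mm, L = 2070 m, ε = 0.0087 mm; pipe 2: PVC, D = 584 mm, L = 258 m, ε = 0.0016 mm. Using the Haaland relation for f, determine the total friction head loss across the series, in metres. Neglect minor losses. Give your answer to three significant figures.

H ≈ 6.97 m

Pipe 1: V = 1.091 m/s, Re = 1.93×10^5, ε/D = 3.04×10^-5, f = 0.01580, h_1 = f(L/D)V²/2g = 6.942 m
Pipe 2: V = 0.2617 m/s, Re = 9.43×10^4, ε/D = 2.74×10^-6, f = 0.01805, h_2 = f(L/D)V²/2g = 0.02784 m
Series → Q common, losses add: H = Σh = 6.969 m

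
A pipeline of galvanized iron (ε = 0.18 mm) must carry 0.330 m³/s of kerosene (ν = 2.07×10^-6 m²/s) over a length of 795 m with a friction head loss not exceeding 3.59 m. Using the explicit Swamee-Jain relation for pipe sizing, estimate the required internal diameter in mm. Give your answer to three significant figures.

Swamee-Jain (Type III): D = 0.66·[ε^1.25·(LQ²/(gh_f))^4.75 + ν·Q^9.4·(L/(gh_f))^5.2]^0.04
LQ²/(gh_f) = 2.458; L/(gh_f) = 22.57
Term 1 = ε^1.25·(…)^4.75 = 0.00149; Term 2 = ν·Q^9.4·(…)^5.2 = 6.74×10^-4
D = 0.66·(0.00149 + 6.74×10^-4)^0.04 = 0.5164 m = 516 mm
Check: V = 1.58 m/s, Re = 3.93×10^5, f = 0.01702, h_f = 3.32 m ≈ 3.59 m ✓

D ≈ 516 mm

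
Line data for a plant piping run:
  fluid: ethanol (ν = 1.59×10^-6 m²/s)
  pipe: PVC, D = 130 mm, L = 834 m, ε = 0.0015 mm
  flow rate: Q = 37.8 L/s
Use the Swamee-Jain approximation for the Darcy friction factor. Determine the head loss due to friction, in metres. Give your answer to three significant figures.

h_f ≈ 40.3 m

V = 4Q/(πD²) = 4·0.0378/(π·0.130²) = 2.848 m/s
Re = VD/ν = 2.848·0.130/1.59×10^-6 = 2.33×10^5 → turbulent
ε/D = 0.0015/130 = 1.15×10^-5
Swamee-Jain: f = 0.01520
h_f = f(L/D)V²/(2g) = 0.01520·(834/0.130)·2.848²/(2·9.81) = 40.30 m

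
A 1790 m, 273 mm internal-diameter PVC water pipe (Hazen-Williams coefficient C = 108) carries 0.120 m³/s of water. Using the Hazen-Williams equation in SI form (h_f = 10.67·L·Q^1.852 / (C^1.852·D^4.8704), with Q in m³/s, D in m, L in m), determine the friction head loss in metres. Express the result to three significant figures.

h_f = 10.67·1790·0.120^1.852 / (108^1.852·0.273^4.8704) = 35.96 m

h_f ≈ 36.0 m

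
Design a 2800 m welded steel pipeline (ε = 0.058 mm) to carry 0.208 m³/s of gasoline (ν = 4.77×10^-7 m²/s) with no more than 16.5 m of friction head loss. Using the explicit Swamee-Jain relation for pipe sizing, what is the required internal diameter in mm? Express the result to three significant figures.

D ≈ 389 mm

Swamee-Jain (Type III): D = 0.66·[ε^1.25·(LQ²/(gh_f))^4.75 + ν·Q^9.4·(L/(gh_f))^5.2]^0.04
LQ²/(gh_f) = 0.7484; L/(gh_f) = 17.30
Term 1 = ε^1.25·(…)^4.75 = 1.28×10^-6; Term 2 = ν·Q^9.4·(…)^5.2 = 5.08×10^-7
D = 0.66·(1.28×10^-6 + 5.08×10^-7)^0.04 = 0.3887 m = 389 mm
Check: V = 1.75 m/s, Re = 1.43×10^6, f = 0.01387, h_f = 15.7 m ≈ 16.5 m ✓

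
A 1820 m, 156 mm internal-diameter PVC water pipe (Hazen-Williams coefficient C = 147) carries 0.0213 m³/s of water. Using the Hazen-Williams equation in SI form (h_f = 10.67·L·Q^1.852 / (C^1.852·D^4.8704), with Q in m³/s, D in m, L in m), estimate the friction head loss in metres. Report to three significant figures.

h_f ≈ 12.8 m

h_f = 10.67·1820·0.0213^1.852 / (147^1.852·0.156^4.8704) = 12.83 m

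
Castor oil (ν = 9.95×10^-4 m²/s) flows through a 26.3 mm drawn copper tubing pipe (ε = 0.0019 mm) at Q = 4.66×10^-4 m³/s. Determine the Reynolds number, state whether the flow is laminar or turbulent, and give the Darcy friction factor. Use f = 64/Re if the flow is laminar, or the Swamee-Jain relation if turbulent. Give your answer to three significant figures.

V = 4Q/(πD²) = 0.8578 m/s
Re = VD/ν = 0.8578·0.0263/9.95×10^-4 = 22.7
Re < 2300 → laminar → f = 64/Re = 2.823

Re ≈ 22.7; laminar; f = 64/Re ≈ 2.82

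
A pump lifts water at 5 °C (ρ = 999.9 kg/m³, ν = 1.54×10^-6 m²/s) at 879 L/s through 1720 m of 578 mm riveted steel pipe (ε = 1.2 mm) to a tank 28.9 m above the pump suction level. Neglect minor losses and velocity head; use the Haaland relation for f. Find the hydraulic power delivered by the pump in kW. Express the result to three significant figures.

P_hyd ≈ 599 kW

V = 4Q/(πD²) = 3.350 m/s; Re = 1.26×10^6; ε/D = 0.00208; f = 0.02383
h_f = f(L/D)V²/2g = 40.56 m
Total head H = z + h_f = 28.9 + 40.56 = 69.46 m
P_hyd = ρgQH = 999.9·9.81·0.879·69.46 = 598.9 kW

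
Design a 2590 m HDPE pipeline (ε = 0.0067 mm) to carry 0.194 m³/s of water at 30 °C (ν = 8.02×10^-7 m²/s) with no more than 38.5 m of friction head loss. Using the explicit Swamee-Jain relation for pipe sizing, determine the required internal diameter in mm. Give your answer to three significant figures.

D ≈ 305 mm

Swamee-Jain (Type III): D = 0.66·[ε^1.25·(LQ²/(gh_f))^4.75 + ν·Q^9.4·(L/(gh_f))^5.2]^0.04
LQ²/(gh_f) = 0.2581; L/(gh_f) = 6.858
Term 1 = ε^1.25·(…)^4.75 = 5.48×10^-10; Term 2 = ν·Q^9.4·(…)^5.2 = 3.61×10^-9
D = 0.66·(5.48×10^-10 + 3.61×10^-9)^0.04 = 0.3050 m = 305 mm
Check: V = 2.66 m/s, Re = 1.01×10^6, f = 0.01211, h_f = 37.0 m ≈ 38.5 m ✓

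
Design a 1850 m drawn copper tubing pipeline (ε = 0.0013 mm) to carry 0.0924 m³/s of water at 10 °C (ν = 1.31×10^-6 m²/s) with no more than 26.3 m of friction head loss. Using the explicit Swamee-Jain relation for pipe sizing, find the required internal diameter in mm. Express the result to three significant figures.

D ≈ 236 mm

Swamee-Jain (Type III): D = 0.66·[ε^1.25·(LQ²/(gh_f))^4.75 + ν·Q^9.4·(L/(gh_f))^5.2]^0.04
LQ²/(gh_f) = 0.06122; L/(gh_f) = 7.170
Term 1 = ε^1.25·(…)^4.75 = 7.59×10^-14; Term 2 = ν·Q^9.4·(…)^5.2 = 6.97×10^-12
D = 0.66·(7.59×10^-14 + 6.97×10^-12)^0.04 = 0.2363 m = 236 mm
Check: V = 2.11 m/s, Re = 3.80×10^5, f = 0.01383, h_f = 24.5 m ≈ 26.3 m ✓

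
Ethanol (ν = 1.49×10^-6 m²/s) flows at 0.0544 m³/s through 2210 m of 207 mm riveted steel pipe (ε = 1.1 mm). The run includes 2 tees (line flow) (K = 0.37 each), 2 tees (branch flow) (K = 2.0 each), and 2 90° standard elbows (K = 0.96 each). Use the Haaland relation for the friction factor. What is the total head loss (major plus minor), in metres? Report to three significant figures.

H_L ≈ 45.5 m

V = 4Q/(πD²) = 1.616 m/s; V²/2g = 0.1332 m
Re = 2.25×10^5, ε/D = 0.00531 → f = 0.03137 (Haaland)
Major: h_f = f(L/D)·V²/2g = 0.03137·10676·0.1332 = 44.60 m
Minor: ΣK = 6.66; h_m = ΣK·V²/2g = 0.8870 m
Total H_L = 44.60 + 0.8870 = 45.49 m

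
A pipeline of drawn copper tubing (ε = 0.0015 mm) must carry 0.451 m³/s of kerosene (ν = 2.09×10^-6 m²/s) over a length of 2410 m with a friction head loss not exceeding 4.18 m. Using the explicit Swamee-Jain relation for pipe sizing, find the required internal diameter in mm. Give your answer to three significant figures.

D ≈ 677 mm

Swamee-Jain (Type III): D = 0.66·[ε^1.25·(LQ²/(gh_f))^4.75 + ν·Q^9.4·(L/(gh_f))^5.2]^0.04
LQ²/(gh_f) = 11.95; L/(gh_f) = 58.77
Term 1 = ε^1.25·(…)^4.75 = 0.00689; Term 2 = ν·Q^9.4·(…)^5.2 = 1.86
D = 0.66·(0.00689 + 1.86)^0.04 = 0.6767 m = 677 mm
Check: V = 1.25 m/s, Re = 4.06×10^5, f = 0.01362, h_f = 3.89 m ≈ 4.18 m ✓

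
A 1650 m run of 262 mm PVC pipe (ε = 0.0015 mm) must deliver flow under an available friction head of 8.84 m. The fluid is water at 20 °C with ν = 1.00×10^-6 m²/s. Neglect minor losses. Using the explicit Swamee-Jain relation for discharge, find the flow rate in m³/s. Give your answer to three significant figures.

Swamee-Jain (Type II): Q = -0.965·√(gD⁵h_f/L)·ln[ε/(3.7D) + √(3.17ν²L/(gD³h_f))]
√(gD⁵h_f/L) = √(9.81·0.262⁵·8.84/1650) = 0.008055
ε/(3.7D) = 1.55×10^-6; √(3.17ν²L/(gD³h_f)) = 5.79×10^-5
Q = -0.965·0.008055·ln(5.946×10^-5) = 0.07563 m³/s
Check: V = 1.40 m/s, Re = 3.68×10^5, f = 0.01392, h_f = 8.79 m ≈ 8.84 m ✓

Q ≈ 0.0756 m³/s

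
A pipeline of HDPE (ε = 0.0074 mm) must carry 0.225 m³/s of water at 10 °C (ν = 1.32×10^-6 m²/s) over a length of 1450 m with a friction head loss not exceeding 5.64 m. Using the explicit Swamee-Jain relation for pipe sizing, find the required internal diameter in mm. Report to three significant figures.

Swamee-Jain (Type III): D = 0.66·[ε^1.25·(LQ²/(gh_f))^4.75 + ν·Q^9.4·(L/(gh_f))^5.2]^0.04
LQ²/(gh_f) = 1.327; L/(gh_f) = 26.21
Term 1 = ε^1.25·(…)^4.75 = 1.48×10^-6; Term 2 = ν·Q^9.4·(…)^5.2 = 2.55×10^-5
D = 0.66·(1.48×10^-6 + 2.55×10^-5)^0.04 = 0.4333 m = 433 mm
Check: V = 1.53 m/s, Re = 5.01×10^5, f = 0.01336, h_f = 5.30 m ≈ 5.64 m ✓

D ≈ 433 mm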